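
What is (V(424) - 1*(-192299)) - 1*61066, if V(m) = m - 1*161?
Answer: 131496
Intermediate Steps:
V(m) = -161 + m (V(m) = m - 161 = -161 + m)
(V(424) - 1*(-192299)) - 1*61066 = ((-161 + 424) - 1*(-192299)) - 1*61066 = (263 + 192299) - 61066 = 192562 - 61066 = 131496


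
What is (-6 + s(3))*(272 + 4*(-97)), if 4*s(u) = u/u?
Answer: 667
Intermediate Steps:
s(u) = ¼ (s(u) = (u/u)/4 = (¼)*1 = ¼)
(-6 + s(3))*(272 + 4*(-97)) = (-6 + ¼)*(272 + 4*(-97)) = -23*(272 - 388)/4 = -23/4*(-116) = 667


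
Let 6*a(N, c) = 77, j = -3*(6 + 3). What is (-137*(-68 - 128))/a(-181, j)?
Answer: 23016/11 ≈ 2092.4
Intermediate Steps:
j = -27 (j = -3*9 = -27)
a(N, c) = 77/6 (a(N, c) = (⅙)*77 = 77/6)
(-137*(-68 - 128))/a(-181, j) = (-137*(-68 - 128))/(77/6) = -137*(-196)*(6/77) = 26852*(6/77) = 23016/11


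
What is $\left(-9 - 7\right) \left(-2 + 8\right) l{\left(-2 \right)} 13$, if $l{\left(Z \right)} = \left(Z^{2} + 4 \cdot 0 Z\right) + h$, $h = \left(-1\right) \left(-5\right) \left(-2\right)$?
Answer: $7488$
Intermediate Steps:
$h = -10$ ($h = 5 \left(-2\right) = -10$)
$l{\left(Z \right)} = -10 + Z^{2}$ ($l{\left(Z \right)} = \left(Z^{2} + 4 \cdot 0 Z\right) - 10 = \left(Z^{2} + 0 Z\right) - 10 = \left(Z^{2} + 0\right) - 10 = Z^{2} - 10 = -10 + Z^{2}$)
$\left(-9 - 7\right) \left(-2 + 8\right) l{\left(-2 \right)} 13 = \left(-9 - 7\right) \left(-2 + 8\right) \left(-10 + \left(-2\right)^{2}\right) 13 = \left(-16\right) 6 \left(-10 + 4\right) 13 = \left(-96\right) \left(-6\right) 13 = 576 \cdot 13 = 7488$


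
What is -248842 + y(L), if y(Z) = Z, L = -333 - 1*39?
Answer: -249214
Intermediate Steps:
L = -372 (L = -333 - 39 = -372)
-248842 + y(L) = -248842 - 372 = -249214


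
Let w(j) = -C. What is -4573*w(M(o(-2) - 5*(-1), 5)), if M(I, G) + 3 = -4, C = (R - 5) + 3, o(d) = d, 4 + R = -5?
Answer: -50303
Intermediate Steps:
R = -9 (R = -4 - 5 = -9)
C = -11 (C = (-9 - 5) + 3 = -14 + 3 = -11)
M(I, G) = -7 (M(I, G) = -3 - 4 = -7)
w(j) = 11 (w(j) = -1*(-11) = 11)
-4573*w(M(o(-2) - 5*(-1), 5)) = -4573*11 = -50303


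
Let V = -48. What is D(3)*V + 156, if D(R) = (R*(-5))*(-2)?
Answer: -1284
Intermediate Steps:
D(R) = 10*R (D(R) = -5*R*(-2) = 10*R)
D(3)*V + 156 = (10*3)*(-48) + 156 = 30*(-48) + 156 = -1440 + 156 = -1284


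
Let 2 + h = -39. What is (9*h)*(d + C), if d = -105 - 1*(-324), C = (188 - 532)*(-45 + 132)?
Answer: 10962621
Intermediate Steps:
h = -41 (h = -2 - 39 = -41)
C = -29928 (C = -344*87 = -29928)
d = 219 (d = -105 + 324 = 219)
(9*h)*(d + C) = (9*(-41))*(219 - 29928) = -369*(-29709) = 10962621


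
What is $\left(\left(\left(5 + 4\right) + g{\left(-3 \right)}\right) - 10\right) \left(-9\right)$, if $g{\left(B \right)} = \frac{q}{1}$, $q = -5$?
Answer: $54$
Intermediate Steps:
$g{\left(B \right)} = -5$ ($g{\left(B \right)} = - \frac{5}{1} = \left(-5\right) 1 = -5$)
$\left(\left(\left(5 + 4\right) + g{\left(-3 \right)}\right) - 10\right) \left(-9\right) = \left(\left(\left(5 + 4\right) - 5\right) - 10\right) \left(-9\right) = \left(\left(9 - 5\right) - 10\right) \left(-9\right) = \left(4 - 10\right) \left(-9\right) = \left(-6\right) \left(-9\right) = 54$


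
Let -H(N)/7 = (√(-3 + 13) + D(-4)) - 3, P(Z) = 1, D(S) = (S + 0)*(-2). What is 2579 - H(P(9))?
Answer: 2614 + 7*√10 ≈ 2636.1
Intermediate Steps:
D(S) = -2*S (D(S) = S*(-2) = -2*S)
H(N) = -35 - 7*√10 (H(N) = -7*((√(-3 + 13) - 2*(-4)) - 3) = -7*((√10 + 8) - 3) = -7*((8 + √10) - 3) = -7*(5 + √10) = -35 - 7*√10)
2579 - H(P(9)) = 2579 - (-35 - 7*√10) = 2579 + (35 + 7*√10) = 2614 + 7*√10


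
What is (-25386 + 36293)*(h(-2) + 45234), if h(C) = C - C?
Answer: 493367238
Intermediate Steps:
h(C) = 0
(-25386 + 36293)*(h(-2) + 45234) = (-25386 + 36293)*(0 + 45234) = 10907*45234 = 493367238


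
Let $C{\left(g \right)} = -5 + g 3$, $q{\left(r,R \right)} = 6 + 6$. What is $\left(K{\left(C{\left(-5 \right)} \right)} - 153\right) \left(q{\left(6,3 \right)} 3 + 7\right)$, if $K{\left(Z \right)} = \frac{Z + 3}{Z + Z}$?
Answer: $- \frac{262429}{40} \approx -6560.7$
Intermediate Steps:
$q{\left(r,R \right)} = 12$
$C{\left(g \right)} = -5 + 3 g$
$K{\left(Z \right)} = \frac{3 + Z}{2 Z}$
$\left(K{\left(C{\left(-5 \right)} \right)} - 153\right) \left(q{\left(6,3 \right)} 3 + 7\right) = \left(\frac{3 + \left(-5 + 3 \left(-5\right)\right)}{2 \left(-5 + 3 \left(-5\right)\right)} - 153\right) \left(12 \cdot 3 + 7\right) = \left(\frac{3 - 20}{2 \left(-5 - 15\right)} - 153\right) \left(36 + 7\right) = \left(\frac{3 - 20}{2 \left(-20\right)} - 153\right) 43 = \left(\frac{1}{2} \left(- \frac{1}{20}\right) \left(-17\right) - 153\right) 43 = \left(\frac{17}{40} - 153\right) 43 = \left(- \frac{6103}{40}\right) 43 = - \frac{262429}{40}$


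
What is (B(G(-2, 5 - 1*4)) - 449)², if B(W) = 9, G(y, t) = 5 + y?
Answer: 193600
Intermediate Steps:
(B(G(-2, 5 - 1*4)) - 449)² = (9 - 449)² = (-440)² = 193600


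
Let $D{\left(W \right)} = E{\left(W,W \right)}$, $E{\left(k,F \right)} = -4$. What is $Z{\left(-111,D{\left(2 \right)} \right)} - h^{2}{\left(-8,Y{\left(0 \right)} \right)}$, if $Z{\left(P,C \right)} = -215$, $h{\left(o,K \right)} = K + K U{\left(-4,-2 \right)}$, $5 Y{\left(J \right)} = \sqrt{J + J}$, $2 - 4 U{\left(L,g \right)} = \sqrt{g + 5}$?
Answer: $-215$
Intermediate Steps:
$U{\left(L,g \right)} = \frac{1}{2} - \frac{\sqrt{5 + g}}{4}$ ($U{\left(L,g \right)} = \frac{1}{2} - \frac{\sqrt{g + 5}}{4} = \frac{1}{2} - \frac{\sqrt{5 + g}}{4}$)
$Y{\left(J \right)} = \frac{\sqrt{2} \sqrt{J}}{5}$ ($Y{\left(J \right)} = \frac{\sqrt{J + J}}{5} = \frac{\sqrt{2 J}}{5} = \frac{\sqrt{2} \sqrt{J}}{5}$)
$D{\left(W \right)} = -4$
$h{\left(o,K \right)} = K + K \left(\frac{1}{2} - \frac{\sqrt{3}}{4}\right)$ ($h{\left(o,K \right)} = K + K \left(\frac{1}{2} - \frac{\sqrt{5 - 2}}{4}\right) = K + K \left(\frac{1}{2} - \frac{\sqrt{3}}{4}\right)$)
$Z{\left(-111,D{\left(2 \right)} \right)} - h^{2}{\left(-8,Y{\left(0 \right)} \right)} = -215 - \left(\frac{\frac{\sqrt{2} \sqrt{0}}{5} \left(6 - \sqrt{3}\right)}{4}\right)^{2} = -215 - \left(\frac{\frac{1}{5} \sqrt{2} \cdot 0 \left(6 - \sqrt{3}\right)}{4}\right)^{2} = -215 - \left(\frac{1}{4} \cdot 0 \left(6 - \sqrt{3}\right)\right)^{2} = -215 - 0^{2} = -215 - 0 = -215 + 0 = -215$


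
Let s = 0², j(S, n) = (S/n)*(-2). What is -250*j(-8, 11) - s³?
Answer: -4000/11 ≈ -363.64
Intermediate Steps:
j(S, n) = -2*S/n
s = 0
-250*j(-8, 11) - s³ = -(-500)*(-8)/11 - 1*0³ = -(-500)*(-8)/11 - 1*0 = -250*16/11 + 0 = -4000/11 + 0 = -4000/11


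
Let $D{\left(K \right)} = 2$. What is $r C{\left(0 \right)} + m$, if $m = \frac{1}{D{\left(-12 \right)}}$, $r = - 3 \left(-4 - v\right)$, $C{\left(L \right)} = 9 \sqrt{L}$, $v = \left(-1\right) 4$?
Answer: $\frac{1}{2} \approx 0.5$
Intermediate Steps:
$v = -4$
$r = 0$ ($r = - 3 \left(-4 - -4\right) = - 3 \left(-4 + 4\right) = \left(-3\right) 0 = 0$)
$m = \frac{1}{2} \approx 0.5$
$r C{\left(0 \right)} + m = 0 \cdot 9 \sqrt{0} + \frac{1}{2} = 0 \cdot 9 \cdot 0 + \frac{1}{2} = 0 \cdot 0 + \frac{1}{2} = 0 + \frac{1}{2} = \frac{1}{2}$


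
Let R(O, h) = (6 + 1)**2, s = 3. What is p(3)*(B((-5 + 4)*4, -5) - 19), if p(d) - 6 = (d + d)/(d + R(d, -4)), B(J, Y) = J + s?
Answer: -1590/13 ≈ -122.31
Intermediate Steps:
R(O, h) = 49 (R(O, h) = 7**2 = 49)
B(J, Y) = 3 + J (B(J, Y) = J + 3 = 3 + J)
p(d) = 6 + 2*d/(49 + d) (p(d) = 6 + (d + d)/(d + 49) = 6 + (2*d)/(49 + d) = 6 + 2*d/(49 + d))
p(3)*(B((-5 + 4)*4, -5) - 19) = (2*(147 + 4*3)/(49 + 3))*((3 + (-5 + 4)*4) - 19) = (2*(147 + 12)/52)*((3 - 1*4) - 19) = (2*(1/52)*159)*((3 - 4) - 19) = 159*(-1 - 19)/26 = (159/26)*(-20) = -1590/13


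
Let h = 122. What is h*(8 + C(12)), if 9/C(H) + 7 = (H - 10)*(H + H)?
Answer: 41114/41 ≈ 1002.8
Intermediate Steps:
C(H) = 9/(-7 + 2*H*(-10 + H)) (C(H) = 9/(-7 + (H - 10)*(H + H)) = 9/(-7 + (-10 + H)*(2*H)) = 9/(-7 + 2*H*(-10 + H)))
h*(8 + C(12)) = 122*(8 + 9/(-7 - 20*12 + 2*12**2)) = 122*(8 + 9/(-7 - 240 + 2*144)) = 122*(8 + 9/(-7 - 240 + 288)) = 122*(8 + 9/41) = 122*(337/41) = 41114/41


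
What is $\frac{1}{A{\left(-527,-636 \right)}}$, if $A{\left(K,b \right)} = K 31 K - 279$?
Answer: $\frac{1}{8609320} \approx 1.1615 \cdot 10^{-7}$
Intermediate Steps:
$A{\left(K,b \right)} = -279 + 31 K^{2}$ ($A{\left(K,b \right)} = 31 K K - 279 = 31 K^{2} - 279 = -279 + 31 K^{2}$)
$\frac{1}{A{\left(-527,-636 \right)}} = \frac{1}{-279 + 31 \left(-527\right)^{2}} = \frac{1}{-279 + 31 \cdot 277729} = \frac{1}{-279 + 8609599} = \frac{1}{8609320}$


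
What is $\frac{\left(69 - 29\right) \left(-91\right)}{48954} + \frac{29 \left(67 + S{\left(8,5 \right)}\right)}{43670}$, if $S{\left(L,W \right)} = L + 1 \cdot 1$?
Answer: $- \frac{12766046}{534455295} \approx -0.023886$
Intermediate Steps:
$S{\left(L,W \right)} = 1 + L$ ($S{\left(L,W \right)} = L + 1 = 1 + L$)
$\frac{\left(69 - 29\right) \left(-91\right)}{48954} + \frac{29 \left(67 + S{\left(8,5 \right)}\right)}{43670} = \frac{\left(69 - 29\right) \left(-91\right)}{48954} + \frac{29 \left(67 + \left(1 + 8\right)\right)}{43670} = 40 \left(-91\right) \frac{1}{48954} + 29 \left(67 + 9\right) \frac{1}{43670} = \left(-3640\right) \frac{1}{48954} + 29 \cdot 76 \cdot \frac{1}{43670} = - \frac{1820}{24477} + 2204 \cdot \frac{1}{43670} = - \frac{1820}{24477} + \frac{1102}{21835} = - \frac{12766046}{534455295}$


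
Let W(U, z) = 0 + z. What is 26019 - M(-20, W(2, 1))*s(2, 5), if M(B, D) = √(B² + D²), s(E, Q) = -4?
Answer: 26019 + 4*√401 ≈ 26099.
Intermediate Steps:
W(U, z) = z
26019 - M(-20, W(2, 1))*s(2, 5) = 26019 - √((-20)² + 1²)*(-4) = 26019 - √(400 + 1)*(-4) = 26019 - √401*(-4) = 26019 - (-4)*√401 = 26019 + 4*√401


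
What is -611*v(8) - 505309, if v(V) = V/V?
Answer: -505920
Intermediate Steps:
v(V) = 1
-611*v(8) - 505309 = -611*1 - 505309 = -611 - 505309 = -505920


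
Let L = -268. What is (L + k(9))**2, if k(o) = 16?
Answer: 63504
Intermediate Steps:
(L + k(9))**2 = (-268 + 16)**2 = (-252)**2 = 63504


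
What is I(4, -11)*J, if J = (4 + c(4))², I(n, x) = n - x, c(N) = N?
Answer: 960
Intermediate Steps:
J = 64 (J = (4 + 4)² = 8² = 64)
I(4, -11)*J = (4 - 1*(-11))*64 = (4 + 11)*64 = 15*64 = 960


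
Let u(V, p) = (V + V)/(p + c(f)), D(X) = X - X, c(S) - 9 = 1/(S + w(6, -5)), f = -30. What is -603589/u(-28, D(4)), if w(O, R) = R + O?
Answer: 5604755/58 ≈ 96634.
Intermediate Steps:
w(O, R) = O + R
c(S) = 9 + 1/(1 + S) (c(S) = 9 + 1/(S + (6 - 5)) = 9 + 1/(S + 1) = 9 + 1/(1 + S))
D(X) = 0
u(V, p) = 2*V/(260/29 + p) (u(V, p) = (V + V)/(p + (10 + 9*(-30))/(1 - 30)) = (2*V)/(p + (10 - 270)/(-29)) = (2*V)/(p - 1/29*(-260)) = (2*V)/(p + 260/29) = (2*V)/(260/29 + p) = 2*V/(260/29 + p))
-603589/u(-28, D(4)) = -603589/(58*(-28)/(260 + 29*0)) = -603589/(58*(-28)/(260 + 0)) = -603589/(58*(-28)/260) = -603589/(58*(-28)*(1/260)) = -603589/(-406/65) = -603589*(-65/406) = 5604755/58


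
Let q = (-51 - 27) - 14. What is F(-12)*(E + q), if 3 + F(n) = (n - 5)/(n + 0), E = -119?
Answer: 4009/12 ≈ 334.08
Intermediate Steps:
F(n) = -3 + (-5 + n)/n (F(n) = -3 + (n - 5)/(n + 0) = -3 + (-5 + n)/n)
q = -92 (q = -78 - 14 = -92)
F(-12)*(E + q) = (-2 - 5/(-12))*(-119 - 92) = (-2 - 5*(-1/12))*(-211) = (-2 + 5/12)*(-211) = -19/12*(-211) = 4009/12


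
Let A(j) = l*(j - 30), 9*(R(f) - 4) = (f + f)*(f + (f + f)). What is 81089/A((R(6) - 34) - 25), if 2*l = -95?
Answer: 162178/5795 ≈ 27.986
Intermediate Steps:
l = -95/2 (l = (½)*(-95) = -95/2 ≈ -47.500)
R(f) = 4 + 2*f²/3 (R(f) = 4 + ((f + f)*(f + (f + f)))/9 = 4 + ((2*f)*(f + 2*f))/9 = 4 + ((2*f)*(3*f))/9 = 4 + (6*f²)/9 = 4 + 2*f²/3)
A(j) = 1425 - 95*j/2 (A(j) = -95*(j - 30)/2 = -95*(-30 + j)/2 = 1425 - 95*j/2)
81089/A((R(6) - 34) - 25) = 81089/(1425 - 95*(((4 + (⅔)*6²) - 34) - 25)/2) = 81089/(1425 - 95*(((4 + (⅔)*36) - 34) - 25)/2) = 81089/(1425 - 95*(((4 + 24) - 34) - 25)/2) = 81089/(1425 - 95*((28 - 34) - 25)/2) = 81089/(1425 - 95*(-6 - 25)/2) = 81089/(1425 - 95/2*(-31)) = 81089/(1425 + 2945/2) = 81089/(5795/2) = 81089*(2/5795) = 162178/5795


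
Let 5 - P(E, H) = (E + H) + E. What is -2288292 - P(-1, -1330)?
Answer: -2289629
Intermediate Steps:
P(E, H) = 5 - H - 2*E (P(E, H) = 5 - ((E + H) + E) = 5 - (H + 2*E) = 5 + (-H - 2*E) = 5 - H - 2*E)
-2288292 - P(-1, -1330) = -2288292 - (5 - 1*(-1330) - 2*(-1)) = -2288292 - (5 + 1330 + 2) = -2288292 - 1*1337 = -2288292 - 1337 = -2289629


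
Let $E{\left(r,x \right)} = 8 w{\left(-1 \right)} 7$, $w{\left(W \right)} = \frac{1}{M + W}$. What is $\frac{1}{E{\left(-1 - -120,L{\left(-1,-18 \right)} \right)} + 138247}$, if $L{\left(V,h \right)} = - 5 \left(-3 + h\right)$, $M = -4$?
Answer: $\frac{5}{691179} \approx 7.234 \cdot 10^{-6}$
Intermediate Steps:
$w{\left(W \right)} = \frac{1}{-4 + W}$
$L{\left(V,h \right)} = 15 - 5 h$
$E{\left(r,x \right)} = - \frac{56}{5}$ ($E{\left(r,x \right)} = \frac{8}{-4 - 1} \cdot 7 = \frac{8}{-5} \cdot 7 = 8 \left(- \frac{1}{5}\right) 7 = \left(- \frac{8}{5}\right) 7 = - \frac{56}{5}$)
$\frac{1}{E{\left(-1 - -120,L{\left(-1,-18 \right)} \right)} + 138247} = \frac{1}{- \frac{56}{5} + 138247} = \frac{1}{\frac{691179}{5}} = \frac{5}{691179}$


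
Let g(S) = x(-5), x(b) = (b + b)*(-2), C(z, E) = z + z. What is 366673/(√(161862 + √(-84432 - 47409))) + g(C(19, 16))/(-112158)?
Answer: -10/56079 + 366673*√3/(3*√(53954 + I*√14649)) ≈ 911.39 - 1.0222*I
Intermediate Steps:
C(z, E) = 2*z
x(b) = -4*b (x(b) = (2*b)*(-2) = -4*b)
g(S) = 20 (g(S) = -4*(-5) = 20)
366673/(√(161862 + √(-84432 - 47409))) + g(C(19, 16))/(-112158) = 366673/(√(161862 + √(-84432 - 47409))) + 20/(-112158) = 366673/(√(161862 + √(-131841))) + 20*(-1/112158) = 366673/(√(161862 + 3*I*√14649)) - 10/56079 = 366673/√(161862 + 3*I*√14649) - 10/56079 = -10/56079 + 366673/√(161862 + 3*I*√14649)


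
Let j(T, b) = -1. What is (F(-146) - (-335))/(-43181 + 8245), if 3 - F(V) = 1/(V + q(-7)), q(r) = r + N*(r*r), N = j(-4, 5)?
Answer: -6207/641552 ≈ -0.0096750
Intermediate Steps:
N = -1
q(r) = r - r**2 (q(r) = r - r*r = r - r**2)
F(V) = 3 - 1/(-56 + V) (F(V) = 3 - 1/(V - 7*(1 - 1*(-7))) = 3 - 1/(V - 7*(1 + 7)) = 3 - 1/(V - 7*8) = 3 - 1/(V - 56) = 3 - 1/(-56 + V))
(F(-146) - (-335))/(-43181 + 8245) = ((-169 + 3*(-146))/(-56 - 146) - (-335))/(-43181 + 8245) = ((-169 - 438)/(-202) - 67*(-5))/(-34936) = (-1/202*(-607) + 335)*(-1/34936) = (607/202 + 335)*(-1/34936) = (68277/202)*(-1/34936) = -6207/641552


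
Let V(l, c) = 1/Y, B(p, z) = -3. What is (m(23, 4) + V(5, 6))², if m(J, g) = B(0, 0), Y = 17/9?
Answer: 1764/289 ≈ 6.1038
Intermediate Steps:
Y = 17/9 (Y = 17*(⅑) = 17/9 ≈ 1.8889)
m(J, g) = -3
V(l, c) = 9/17 (V(l, c) = 1/(17/9) = 9/17)
(m(23, 4) + V(5, 6))² = (-3 + 9/17)² = (-42/17)² = 1764/289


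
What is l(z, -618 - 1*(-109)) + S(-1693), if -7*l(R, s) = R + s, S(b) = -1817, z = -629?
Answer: -11581/7 ≈ -1654.4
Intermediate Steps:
l(R, s) = -R/7 - s/7 (l(R, s) = -(R + s)/7 = -R/7 - s/7)
l(z, -618 - 1*(-109)) + S(-1693) = (-⅐*(-629) - (-618 - 1*(-109))/7) - 1817 = (629/7 - (-618 + 109)/7) - 1817 = (629/7 - ⅐*(-509)) - 1817 = (629/7 + 509/7) - 1817 = 1138/7 - 1817 = -11581/7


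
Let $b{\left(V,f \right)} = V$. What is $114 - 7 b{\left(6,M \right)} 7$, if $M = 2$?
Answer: $-33516$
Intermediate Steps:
$114 - 7 b{\left(6,M \right)} 7 = 114 \left(-7\right) 6 \cdot 7 = 114 \left(\left(-42\right) 7\right) = 114 \left(-294\right) = -33516$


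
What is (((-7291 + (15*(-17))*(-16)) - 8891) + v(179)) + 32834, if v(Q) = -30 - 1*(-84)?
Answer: 20786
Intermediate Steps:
v(Q) = 54 (v(Q) = -30 + 84 = 54)
(((-7291 + (15*(-17))*(-16)) - 8891) + v(179)) + 32834 = (((-7291 + (15*(-17))*(-16)) - 8891) + 54) + 32834 = (((-7291 - 255*(-16)) - 8891) + 54) + 32834 = (((-7291 + 4080) - 8891) + 54) + 32834 = ((-3211 - 8891) + 54) + 32834 = (-12102 + 54) + 32834 = -12048 + 32834 = 20786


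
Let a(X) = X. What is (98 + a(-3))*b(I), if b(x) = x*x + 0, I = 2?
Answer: 380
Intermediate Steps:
b(x) = x**2 (b(x) = x**2 + 0 = x**2)
(98 + a(-3))*b(I) = (98 - 3)*2**2 = 95*4 = 380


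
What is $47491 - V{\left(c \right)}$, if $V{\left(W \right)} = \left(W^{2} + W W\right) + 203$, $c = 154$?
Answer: $-144$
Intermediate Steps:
$V{\left(W \right)} = 203 + 2 W^{2}$ ($V{\left(W \right)} = \left(W^{2} + W^{2}\right) + 203 = 2 W^{2} + 203 = 203 + 2 W^{2}$)
$47491 - V{\left(c \right)} = 47491 - \left(203 + 2 \cdot 154^{2}\right) = 47491 - \left(203 + 2 \cdot 23716\right) = 47491 - \left(203 + 47432\right) = 47491 - 47635 = -144$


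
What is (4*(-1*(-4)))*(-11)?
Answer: -176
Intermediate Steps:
(4*(-1*(-4)))*(-11) = (4*4)*(-11) = 16*(-11) = -176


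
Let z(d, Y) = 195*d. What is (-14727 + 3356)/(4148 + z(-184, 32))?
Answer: 11371/31732 ≈ 0.35835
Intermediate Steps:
(-14727 + 3356)/(4148 + z(-184, 32)) = (-14727 + 3356)/(4148 + 195*(-184)) = -11371/(4148 - 35880) = -11371/(-31732) = -11371*(-1/31732) = 11371/31732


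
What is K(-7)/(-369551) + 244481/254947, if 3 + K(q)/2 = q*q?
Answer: 12903534701/13459416971 ≈ 0.95870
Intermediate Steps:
K(q) = -6 + 2*q**2 (K(q) = -6 + 2*(q*q) = -6 + 2*q**2)
K(-7)/(-369551) + 244481/254947 = (-6 + 2*(-7)**2)/(-369551) + 244481/254947 = (-6 + 2*49)*(-1/369551) + 244481*(1/254947) = (-6 + 98)*(-1/369551) + 244481/254947 = 92*(-1/369551) + 244481/254947 = -92/369551 + 244481/254947 = 12903534701/13459416971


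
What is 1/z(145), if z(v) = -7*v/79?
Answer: -79/1015 ≈ -0.077832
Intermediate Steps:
z(v) = -7*v/79 (z(v) = -7*v*(1/79) = -7*v/79)
1/z(145) = 1/(-7/79*145) = 1/(-1015/79) = -79/1015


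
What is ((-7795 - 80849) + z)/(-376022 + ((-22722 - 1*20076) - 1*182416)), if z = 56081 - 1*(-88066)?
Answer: -6167/66804 ≈ -0.092315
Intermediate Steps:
z = 144147 (z = 56081 + 88066 = 144147)
((-7795 - 80849) + z)/(-376022 + ((-22722 - 1*20076) - 1*182416)) = ((-7795 - 80849) + 144147)/(-376022 + ((-22722 - 1*20076) - 1*182416)) = (-88644 + 144147)/(-376022 + ((-22722 - 20076) - 182416)) = 55503/(-376022 + (-42798 - 182416)) = 55503/(-376022 - 225214) = 55503/(-601236) = 55503*(-1/601236) = -6167/66804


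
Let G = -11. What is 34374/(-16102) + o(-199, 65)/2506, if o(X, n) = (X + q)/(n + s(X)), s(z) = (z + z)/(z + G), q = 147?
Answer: -10806143121/5061245048 ≈ -2.1351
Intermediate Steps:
s(z) = 2*z/(-11 + z) (s(z) = (z + z)/(z - 11) = (2*z)/(-11 + z) = 2*z/(-11 + z))
o(X, n) = (147 + X)/(n + 2*X/(-11 + X)) (o(X, n) = (X + 147)/(n + 2*X/(-11 + X)) = (147 + X)/(n + 2*X/(-11 + X)))
34374/(-16102) + o(-199, 65)/2506 = 34374/(-16102) + ((-11 - 199)*(147 - 199)/(2*(-199) + 65*(-11 - 199)))/2506 = 34374*(-1/16102) + (-210*(-52)/(-398 + 65*(-210)))*(1/2506) = -17187/8051 + (-210*(-52)/(-398 - 13650))*(1/2506) = -17187/8051 + (-210*(-52)/(-14048))*(1/2506) = -17187/8051 - 1/14048*(-210)*(-52)*(1/2506) = -17187/8051 - 1365/1756*1/2506 = -17187/8051 - 195/628648 = -10806143121/5061245048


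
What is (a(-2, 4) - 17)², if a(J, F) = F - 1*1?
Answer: 196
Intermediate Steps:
a(J, F) = -1 + F (a(J, F) = F - 1 = -1 + F)
(a(-2, 4) - 17)² = ((-1 + 4) - 17)² = (3 - 17)² = (-14)² = 196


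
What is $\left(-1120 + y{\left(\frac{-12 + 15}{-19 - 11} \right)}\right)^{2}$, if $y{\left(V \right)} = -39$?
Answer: $1343281$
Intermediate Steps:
$\left(-1120 + y{\left(\frac{-12 + 15}{-19 - 11} \right)}\right)^{2} = \left(-1120 - 39\right)^{2} = \left(-1159\right)^{2} = 1343281$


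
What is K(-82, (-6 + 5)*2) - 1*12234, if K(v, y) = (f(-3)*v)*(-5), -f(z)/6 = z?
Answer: -4854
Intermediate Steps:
f(z) = -6*z
K(v, y) = -90*v (K(v, y) = ((-6*(-3))*v)*(-5) = (18*v)*(-5) = -90*v)
K(-82, (-6 + 5)*2) - 1*12234 = -90*(-82) - 1*12234 = 7380 - 12234 = -4854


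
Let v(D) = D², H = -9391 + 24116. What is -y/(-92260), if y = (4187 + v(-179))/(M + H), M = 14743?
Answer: 9057/679679420 ≈ 1.3325e-5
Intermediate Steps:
H = 14725
y = 9057/7367 (y = (4187 + (-179)²)/(14743 + 14725) = (4187 + 32041)/29468 = 36228*(1/29468) = 9057/7367 ≈ 1.2294)
-y/(-92260) = -9057/(7367*(-92260)) = -9057*(-1)/(7367*92260) = -1*(-9057/679679420) = 9057/679679420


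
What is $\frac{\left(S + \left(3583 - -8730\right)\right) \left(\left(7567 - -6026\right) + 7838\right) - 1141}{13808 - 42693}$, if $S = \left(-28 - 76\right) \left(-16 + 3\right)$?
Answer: $- \frac{292853474}{28885} \approx -10139.0$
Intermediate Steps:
$S = 1352$ ($S = \left(-104\right) \left(-13\right) = 1352$)
$\frac{\left(S + \left(3583 - -8730\right)\right) \left(\left(7567 - -6026\right) + 7838\right) - 1141}{13808 - 42693} = \frac{\left(1352 + \left(3583 - -8730\right)\right) \left(\left(7567 - -6026\right) + 7838\right) - 1141}{13808 - 42693} = \frac{\left(1352 + \left(3583 + 8730\right)\right) \left(\left(7567 + 6026\right) + 7838\right) - 1141}{-28885} = \left(\left(1352 + 12313\right) \left(13593 + 7838\right) - 1141\right) \left(- \frac{1}{28885}\right) = \left(13665 \cdot 21431 - 1141\right) \left(- \frac{1}{28885}\right) = \left(292854615 - 1141\right) \left(- \frac{1}{28885}\right) = 292853474 \left(- \frac{1}{28885}\right) = - \frac{292853474}{28885}$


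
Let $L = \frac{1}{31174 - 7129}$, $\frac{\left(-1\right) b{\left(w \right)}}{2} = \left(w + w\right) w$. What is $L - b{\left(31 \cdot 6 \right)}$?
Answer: $\frac{3327443281}{24045} \approx 1.3838 \cdot 10^{5}$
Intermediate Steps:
$b{\left(w \right)} = - 4 w^{2}$ ($b{\left(w \right)} = - 2 \left(w + w\right) w = - 2 \cdot 2 w w = - 2 \cdot 2 w^{2} = - 4 w^{2}$)
$L = \frac{1}{24045} \approx 4.1589 \cdot 10^{-5}$
$L - b{\left(31 \cdot 6 \right)} = \frac{1}{24045} - - 4 \left(31 \cdot 6\right)^{2} = \frac{1}{24045} - - 4 \cdot 186^{2} = \frac{1}{24045} - \left(-4\right) 34596 = \frac{1}{24045} - -138384 = \frac{1}{24045} + 138384 = \frac{3327443281}{24045}$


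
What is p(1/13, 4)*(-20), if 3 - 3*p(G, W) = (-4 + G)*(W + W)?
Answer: -2980/13 ≈ -229.23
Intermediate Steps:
p(G, W) = 1 - 2*W*(-4 + G)/3 (p(G, W) = 1 - (-4 + G)*(W + W)/3 = 1 - (-4 + G)*2*W/3 = 1 - 2*W*(-4 + G)/3)
p(1/13, 4)*(-20) = (1 + (8/3)*4 - 2/3*1/13*4)*(-20) = (1 + 32/3 - 2/3*1*(1/13)*4)*(-20) = (1 + 32/3 - 2/3*1/13*4)*(-20) = (1 + 32/3 - 8/39)*(-20) = (149/13)*(-20) = -2980/13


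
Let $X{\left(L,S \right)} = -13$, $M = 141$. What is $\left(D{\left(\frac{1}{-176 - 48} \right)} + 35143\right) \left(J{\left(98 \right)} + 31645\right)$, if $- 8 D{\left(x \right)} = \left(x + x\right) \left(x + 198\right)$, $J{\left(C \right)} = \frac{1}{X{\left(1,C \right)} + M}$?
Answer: $\frac{28570166292147903}{25690112} \approx 1.1121 \cdot 10^{9}$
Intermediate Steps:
$J{\left(C \right)} = \frac{1}{128}$ ($J{\left(C \right)} = \frac{1}{-13 + 141} = \frac{1}{128}$)
$D{\left(x \right)} = - \frac{x \left(198 + x\right)}{4}$ ($D{\left(x \right)} = - \frac{\left(x + x\right) \left(x + 198\right)}{8} = - \frac{2 x \left(198 + x\right)}{8} = - \frac{x \left(198 + x\right)}{4}$)
$\left(D{\left(\frac{1}{-176 - 48} \right)} + 35143\right) \left(J{\left(98 \right)} + 31645\right) = \left(- \frac{198 + \frac{1}{-176 - 48}}{4 \left(-176 - 48\right)} + 35143\right) \left(\frac{1}{128} + 31645\right) = \left(- \frac{198 + \frac{1}{-224}}{4 \left(-224\right)} + 35143\right) \frac{4050561}{128} = \left(\left(- \frac{1}{4}\right) \left(- \frac{1}{224}\right) \left(198 - \frac{1}{224}\right) + 35143\right) \frac{4050561}{128} = \left(\left(- \frac{1}{4}\right) \left(- \frac{1}{224}\right) \frac{44351}{224} + 35143\right) \frac{4050561}{128} = \left(\frac{44351}{200704} + 35143\right) \frac{4050561}{128} = \frac{7053385023}{200704} \cdot \frac{4050561}{128} = \frac{28570166292147903}{25690112}$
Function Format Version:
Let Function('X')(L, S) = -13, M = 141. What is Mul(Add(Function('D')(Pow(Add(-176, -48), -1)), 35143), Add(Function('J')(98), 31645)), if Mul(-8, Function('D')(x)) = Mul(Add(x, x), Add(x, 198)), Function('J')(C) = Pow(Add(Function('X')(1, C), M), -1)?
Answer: Rational(28570166292147903, 25690112) ≈ 1.1121e+9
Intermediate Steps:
Function('J')(C) = Rational(1, 128) (Function('J')(C) = Pow(Add(-13, 141), -1) = Pow(128, -1) = Rational(1, 128))
Function('D')(x) = Mul(Rational(-1, 4), x, Add(198, x)) (Function('D')(x) = Mul(Rational(-1, 8), Mul(Add(x, x), Add(x, 198))) = Mul(Rational(-1, 8), Mul(Mul(2, x), Add(198, x))) = Mul(Rational(-1, 8), Mul(2, x, Add(198, x))) = Mul(Rational(-1, 4), x, Add(198, x)))
Mul(Add(Function('D')(Pow(Add(-176, -48), -1)), 35143), Add(Function('J')(98), 31645)) = Mul(Add(Mul(Rational(-1, 4), Pow(Add(-176, -48), -1), Add(198, Pow(Add(-176, -48), -1))), 35143), Add(Rational(1, 128), 31645)) = Mul(Add(Mul(Rational(-1, 4), Pow(-224, -1), Add(198, Pow(-224, -1))), 35143), Rational(4050561, 128)) = Mul(Add(Mul(Rational(-1, 4), Rational(-1, 224), Add(198, Rational(-1, 224))), 35143), Rational(4050561, 128)) = Mul(Add(Mul(Rational(-1, 4), Rational(-1, 224), Rational(44351, 224)), 35143), Rational(4050561, 128)) = Mul(Add(Rational(44351, 200704), 35143), Rational(4050561, 128)) = Mul(Rational(7053385023, 200704), Rational(4050561, 128)) = Rational(28570166292147903, 25690112)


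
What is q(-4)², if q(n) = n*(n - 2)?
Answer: 576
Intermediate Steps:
q(n) = n*(-2 + n)
q(-4)² = (-4*(-2 - 4))² = (-4*(-6))² = 24² = 576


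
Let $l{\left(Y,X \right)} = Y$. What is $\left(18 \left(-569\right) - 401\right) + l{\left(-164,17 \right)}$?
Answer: $-10807$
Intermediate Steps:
$\left(18 \left(-569\right) - 401\right) + l{\left(-164,17 \right)} = \left(18 \left(-569\right) - 401\right) - 164 = \left(-10242 - 401\right) - 164 = -10643 - 164 = -10807$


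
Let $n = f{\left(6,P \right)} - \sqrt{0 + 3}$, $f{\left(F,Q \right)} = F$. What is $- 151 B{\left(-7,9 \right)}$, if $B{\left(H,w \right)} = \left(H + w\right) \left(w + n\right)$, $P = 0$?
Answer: $-4530 + 302 \sqrt{3} \approx -4006.9$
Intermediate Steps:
$n = 6 - \sqrt{3}$ ($n = 6 - \sqrt{0 + 3} = 6 - \sqrt{3} \approx 4.268$)
$B{\left(H,w \right)} = \left(H + w\right) \left(6 + w - \sqrt{3}\right)$ ($B{\left(H,w \right)} = \left(H + w\right) \left(w + \left(6 - \sqrt{3}\right)\right) = \left(H + w\right) \left(6 + w - \sqrt{3}\right)$)
$- 151 B{\left(-7,9 \right)} = - 151 \left(9^{2} - 63 - 7 \left(6 - \sqrt{3}\right) + 9 \left(6 - \sqrt{3}\right)\right) = - 151 \left(81 - 63 - \left(42 - 7 \sqrt{3}\right) + \left(54 - 9 \sqrt{3}\right)\right) = - 151 \left(30 - 2 \sqrt{3}\right) = -4530 + 302 \sqrt{3}$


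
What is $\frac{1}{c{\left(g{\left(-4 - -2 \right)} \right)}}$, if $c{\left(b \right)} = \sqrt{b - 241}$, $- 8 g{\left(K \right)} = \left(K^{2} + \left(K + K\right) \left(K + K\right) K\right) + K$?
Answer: $- \frac{2 i \sqrt{949}}{949} \approx - 0.064923 i$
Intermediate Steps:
$g{\left(K \right)} = - \frac{K^{3}}{2} - \frac{K}{8} - \frac{K^{2}}{8}$ ($g{\left(K \right)} = - \frac{\left(K^{2} + \left(K + K\right) \left(K + K\right) K\right) + K}{8} = - \frac{\left(K^{2} + 2 K 2 K K\right) + K}{8} = - \frac{\left(K^{2} + 4 K^{2} K\right) + K}{8} = - \frac{\left(K^{2} + 4 K^{3}\right) + K}{8} = - \frac{K + K^{2} + 4 K^{3}}{8} = - \frac{K^{3}}{2} - \frac{K}{8} - \frac{K^{2}}{8}$)
$c{\left(b \right)} = \sqrt{-241 + b}$
$\frac{1}{c{\left(g{\left(-4 - -2 \right)} \right)}} = \frac{1}{\sqrt{-241 - \frac{\left(-4 - -2\right) \left(1 - 2 + 4 \left(-4 - -2\right)^{2}\right)}{8}}} = \frac{1}{\sqrt{-241 - \frac{\left(-4 + 2\right) \left(1 + \left(-4 + 2\right) + 4 \left(-4 + 2\right)^{2}\right)}{8}}} = \frac{1}{\sqrt{-241 - - \frac{1 - 2 + 4 \left(-2\right)^{2}}{4}}} = \frac{1}{\sqrt{-241 - - \frac{1 - 2 + 4 \cdot 4}{4}}} = \frac{1}{\sqrt{-241 - - \frac{1 - 2 + 16}{4}}} = \frac{1}{\sqrt{-241 - \left(- \frac{1}{4}\right) 15}} = \frac{1}{\sqrt{-241 + \frac{15}{4}}} = \frac{1}{\sqrt{- \frac{949}{4}}} = \frac{1}{\frac{1}{2} i \sqrt{949}} = - \frac{2 i \sqrt{949}}{949}$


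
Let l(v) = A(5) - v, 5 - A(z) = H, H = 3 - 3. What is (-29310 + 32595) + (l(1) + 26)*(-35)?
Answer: 2235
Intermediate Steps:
H = 0
A(z) = 5 (A(z) = 5 - 1*0 = 5 + 0 = 5)
l(v) = 5 - v
(-29310 + 32595) + (l(1) + 26)*(-35) = (-29310 + 32595) + ((5 - 1*1) + 26)*(-35) = 3285 + ((5 - 1) + 26)*(-35) = 3285 + (4 + 26)*(-35) = 3285 + 30*(-35) = 3285 - 1050 = 2235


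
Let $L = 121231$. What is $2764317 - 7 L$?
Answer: $1915700$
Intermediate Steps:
$2764317 - 7 L = 2764317 - 7 \cdot 121231 = 2764317 - 848617 = 1915700$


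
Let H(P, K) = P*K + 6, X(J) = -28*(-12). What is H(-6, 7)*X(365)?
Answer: -12096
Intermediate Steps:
X(J) = 336
H(P, K) = 6 + K*P (H(P, K) = K*P + 6 = 6 + K*P)
H(-6, 7)*X(365) = (6 + 7*(-6))*336 = (6 - 42)*336 = -36*336 = -12096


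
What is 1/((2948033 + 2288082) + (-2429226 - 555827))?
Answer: 1/2251062 ≈ 4.4423e-7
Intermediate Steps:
1/((2948033 + 2288082) + (-2429226 - 555827)) = 1/(5236115 - 2985053) = 1/2251062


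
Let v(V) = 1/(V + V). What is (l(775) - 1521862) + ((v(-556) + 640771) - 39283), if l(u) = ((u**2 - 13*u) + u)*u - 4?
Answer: 508580424663/1112 ≈ 4.5736e+8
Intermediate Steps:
v(V) = 1/(2*V)
l(u) = -4 + u*(u**2 - 12*u) (l(u) = (u**2 - 12*u)*u - 4 = u*(u**2 - 12*u) - 4 = -4 + u*(u**2 - 12*u))
(l(775) - 1521862) + ((v(-556) + 640771) - 39283) = ((-4 + 775**3 - 12*775**2) - 1521862) + (((1/2)/(-556) + 640771) - 39283) = ((-4 + 465484375 - 12*600625) - 1521862) + (((1/2)*(-1/556) + 640771) - 39283) = ((-4 + 465484375 - 7207500) - 1521862) + ((-1/1112 + 640771) - 39283) = (458276871 - 1521862) + (712537351/1112 - 39283) = 456755009 + 668854655/1112 = 508580424663/1112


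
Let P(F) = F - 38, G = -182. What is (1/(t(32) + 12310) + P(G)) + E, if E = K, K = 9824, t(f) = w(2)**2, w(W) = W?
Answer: 118263657/12314 ≈ 9604.0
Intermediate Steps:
t(f) = 4 (t(f) = 2**2 = 4)
E = 9824
P(F) = -38 + F
(1/(t(32) + 12310) + P(G)) + E = (1/(4 + 12310) + (-38 - 182)) + 9824 = (1/12314 - 220) + 9824 = -2709079/12314 + 9824 = 118263657/12314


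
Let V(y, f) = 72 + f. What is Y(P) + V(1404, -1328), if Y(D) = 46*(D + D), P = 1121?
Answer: 101876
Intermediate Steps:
Y(D) = 92*D (Y(D) = 46*(2*D) = 92*D)
Y(P) + V(1404, -1328) = 92*1121 + (72 - 1328) = 103132 - 1256 = 101876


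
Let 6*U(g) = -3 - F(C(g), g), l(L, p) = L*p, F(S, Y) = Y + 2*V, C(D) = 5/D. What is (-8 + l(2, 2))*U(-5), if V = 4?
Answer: 4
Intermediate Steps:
F(S, Y) = 8 + Y (F(S, Y) = Y + 2*4 = Y + 8 = 8 + Y)
U(g) = -11/6 - g/6 (U(g) = (-3 - (8 + g))/6 = (-3 + (-8 - g))/6 = (-11 - g)/6 = -11/6 - g/6)
(-8 + l(2, 2))*U(-5) = (-8 + 2*2)*(-11/6 - ⅙*(-5)) = (-8 + 4)*(-11/6 + ⅚) = -4*(-1) = 4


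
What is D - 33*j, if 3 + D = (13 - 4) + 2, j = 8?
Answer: -256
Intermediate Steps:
D = 8 (D = -3 + ((13 - 4) + 2) = -3 + (9 + 2) = -3 + 11 = 8)
D - 33*j = 8 - 33*8 = 8 - 264 = -256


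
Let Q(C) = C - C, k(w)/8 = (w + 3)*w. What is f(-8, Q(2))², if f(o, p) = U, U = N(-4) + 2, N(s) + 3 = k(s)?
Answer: 961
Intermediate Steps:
k(w) = 8*w*(3 + w) (k(w) = 8*((w + 3)*w) = 8*((3 + w)*w) = 8*(w*(3 + w)) = 8*w*(3 + w))
N(s) = -3 + 8*s*(3 + s)
Q(C) = 0
U = 31 (U = (-3 + 8*(-4)*(3 - 4)) + 2 = (-3 + 8*(-4)*(-1)) + 2 = (-3 + 32) + 2 = 29 + 2 = 31)
f(o, p) = 31
f(-8, Q(2))² = 31² = 961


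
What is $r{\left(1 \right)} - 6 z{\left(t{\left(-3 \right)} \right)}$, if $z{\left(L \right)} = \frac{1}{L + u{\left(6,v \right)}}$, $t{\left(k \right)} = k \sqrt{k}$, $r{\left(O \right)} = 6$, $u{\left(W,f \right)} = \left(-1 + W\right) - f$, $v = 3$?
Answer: $\frac{174}{31} - \frac{18 i \sqrt{3}}{31} \approx 5.6129 - 1.0057 i$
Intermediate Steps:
$u{\left(W,f \right)} = -1 + W - f$
$t{\left(k \right)} = k^{\frac{3}{2}}$
$z{\left(L \right)} = \frac{1}{2 + L}$ ($z{\left(L \right)} = \frac{1}{L - -2} = \frac{1}{L + 2} = \frac{1}{2 + L}$)
$r{\left(1 \right)} - 6 z{\left(t{\left(-3 \right)} \right)} = 6 - \frac{6}{2 + \left(-3\right)^{\frac{3}{2}}} = 6 - \frac{6}{2 - 3 i \sqrt{3}}$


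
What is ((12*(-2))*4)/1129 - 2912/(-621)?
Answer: 3228032/701109 ≈ 4.6042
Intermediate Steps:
((12*(-2))*4)/1129 - 2912/(-621) = -24*4*(1/1129) - 2912*(-1/621) = -96*1/1129 + 2912/621 = -96/1129 + 2912/621 = 3228032/701109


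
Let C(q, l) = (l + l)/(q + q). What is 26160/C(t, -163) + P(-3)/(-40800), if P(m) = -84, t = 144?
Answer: -12807934859/554200 ≈ -23111.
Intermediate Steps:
C(q, l) = l/q (C(q, l) = (2*l)/((2*q)) = (2*l)*(1/(2*q)) = l/q)
26160/C(t, -163) + P(-3)/(-40800) = 26160/((-163/144)) - 84/(-40800) = 26160/((-163*1/144)) - 84*(-1/40800) = 26160/(-163/144) + 7/3400 = 26160*(-144/163) + 7/3400 = -3767040/163 + 7/3400 = -12807934859/554200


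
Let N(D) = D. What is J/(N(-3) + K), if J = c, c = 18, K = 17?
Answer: 9/7 ≈ 1.2857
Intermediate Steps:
J = 18
J/(N(-3) + K) = 18/(-3 + 17) = 18/14 = (1/14)*18 = 9/7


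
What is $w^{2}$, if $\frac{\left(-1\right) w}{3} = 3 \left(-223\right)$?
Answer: $4028049$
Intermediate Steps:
$w = 2007$ ($w = - 3 \cdot 3 \left(-223\right) = \left(-3\right) \left(-669\right) = 2007$)
$w^{2} = 2007^{2} = 4028049$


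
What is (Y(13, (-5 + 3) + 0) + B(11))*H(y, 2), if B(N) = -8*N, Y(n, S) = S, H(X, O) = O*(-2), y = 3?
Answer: 360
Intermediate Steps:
H(X, O) = -2*O
(Y(13, (-5 + 3) + 0) + B(11))*H(y, 2) = (((-5 + 3) + 0) - 8*11)*(-2*2) = ((-2 + 0) - 88)*(-4) = (-2 - 88)*(-4) = -90*(-4) = 360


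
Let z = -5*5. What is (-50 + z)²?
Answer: 5625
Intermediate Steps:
z = -25
(-50 + z)² = (-50 - 25)² = (-75)² = 5625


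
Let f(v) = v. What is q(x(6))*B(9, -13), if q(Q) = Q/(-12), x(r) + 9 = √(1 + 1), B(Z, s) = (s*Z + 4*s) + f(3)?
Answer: -249/2 + 83*√2/6 ≈ -104.94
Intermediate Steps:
B(Z, s) = 3 + 4*s + Z*s (B(Z, s) = (s*Z + 4*s) + 3 = (Z*s + 4*s) + 3 = (4*s + Z*s) + 3 = 3 + 4*s + Z*s)
x(r) = -9 + √2 (x(r) = -9 + √(1 + 1) = -9 + √2)
q(Q) = -Q/12 (q(Q) = Q*(-1/12) = -Q/12)
q(x(6))*B(9, -13) = (-(-9 + √2)/12)*(3 + 4*(-13) + 9*(-13)) = (¾ - √2/12)*(3 - 52 - 117) = (¾ - √2/12)*(-166) = -249/2 + 83*√2/6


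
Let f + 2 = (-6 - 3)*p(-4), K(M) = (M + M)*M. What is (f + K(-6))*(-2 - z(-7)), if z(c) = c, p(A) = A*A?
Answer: -370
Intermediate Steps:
p(A) = A**2
K(M) = 2*M**2 (K(M) = (2*M)*M = 2*M**2)
f = -146 (f = -2 + (-6 - 3)*(-4)**2 = -2 - 9*16 = -2 - 144 = -146)
(f + K(-6))*(-2 - z(-7)) = (-146 + 2*(-6)**2)*(-2 - 1*(-7)) = (-146 + 2*36)*(-2 + 7) = (-146 + 72)*5 = -74*5 = -370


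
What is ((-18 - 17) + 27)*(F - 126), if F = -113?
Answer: 1912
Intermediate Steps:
((-18 - 17) + 27)*(F - 126) = ((-18 - 17) + 27)*(-113 - 126) = (-35 + 27)*(-239) = -8*(-239) = 1912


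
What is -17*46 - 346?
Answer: -1128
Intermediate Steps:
-17*46 - 346 = -782 - 346 = -1128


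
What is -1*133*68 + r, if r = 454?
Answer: -8590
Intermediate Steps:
-1*133*68 + r = -1*133*68 + 454 = -133*68 + 454 = -9044 + 454 = -8590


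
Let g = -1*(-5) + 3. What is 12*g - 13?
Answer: 83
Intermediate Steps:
g = 8 (g = 5 + 3 = 8)
12*g - 13 = 12*8 - 13 = 96 - 13 = 83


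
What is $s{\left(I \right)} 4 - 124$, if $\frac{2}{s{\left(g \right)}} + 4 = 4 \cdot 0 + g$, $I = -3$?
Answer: $- \frac{876}{7} \approx -125.14$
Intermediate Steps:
$s{\left(g \right)} = \frac{2}{-4 + g}$ ($s{\left(g \right)} = \frac{2}{-4 + \left(4 \cdot 0 + g\right)} = \frac{2}{-4 + \left(0 + g\right)} = \frac{2}{-4 + g}$)
$s{\left(I \right)} 4 - 124 = \frac{2}{-4 - 3} \cdot 4 - 124 = \frac{2}{-7} \cdot 4 - 124 = 2 \left(- \frac{1}{7}\right) 4 - 124 = \left(- \frac{2}{7}\right) 4 - 124 = - \frac{8}{7} - 124 = - \frac{876}{7}$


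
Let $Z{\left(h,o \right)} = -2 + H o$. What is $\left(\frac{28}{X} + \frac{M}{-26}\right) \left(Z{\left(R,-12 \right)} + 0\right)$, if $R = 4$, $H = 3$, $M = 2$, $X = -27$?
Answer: $\frac{14858}{351} \approx 42.331$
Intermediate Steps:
$Z{\left(h,o \right)} = -2 + 3 o$
$\left(\frac{28}{X} + \frac{M}{-26}\right) \left(Z{\left(R,-12 \right)} + 0\right) = \left(\frac{28}{-27} + \frac{2}{-26}\right) \left(\left(-2 + 3 \left(-12\right)\right) + 0\right) = \left(28 \left(- \frac{1}{27}\right) + 2 \left(- \frac{1}{26}\right)\right) \left(\left(-2 - 36\right) + 0\right) = \left(- \frac{28}{27} - \frac{1}{13}\right) \left(-38 + 0\right) = \left(- \frac{391}{351}\right) \left(-38\right) = \frac{14858}{351}$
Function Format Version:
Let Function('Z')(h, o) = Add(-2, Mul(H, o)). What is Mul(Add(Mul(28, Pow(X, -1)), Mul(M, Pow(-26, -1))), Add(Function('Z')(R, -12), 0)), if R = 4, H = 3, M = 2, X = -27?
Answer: Rational(14858, 351) ≈ 42.331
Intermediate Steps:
Function('Z')(h, o) = Add(-2, Mul(3, o))
Mul(Add(Mul(28, Pow(X, -1)), Mul(M, Pow(-26, -1))), Add(Function('Z')(R, -12), 0)) = Mul(Add(Mul(28, Pow(-27, -1)), Mul(2, Pow(-26, -1))), Add(Add(-2, Mul(3, -12)), 0)) = Mul(Add(Mul(28, Rational(-1, 27)), Mul(2, Rational(-1, 26))), Add(Add(-2, -36), 0)) = Mul(Add(Rational(-28, 27), Rational(-1, 13)), Add(-38, 0)) = Mul(Rational(-391, 351), -38) = Rational(14858, 351)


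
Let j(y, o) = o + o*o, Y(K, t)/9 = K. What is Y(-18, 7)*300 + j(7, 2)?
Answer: -48594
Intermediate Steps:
Y(K, t) = 9*K
j(y, o) = o + o**2
Y(-18, 7)*300 + j(7, 2) = (9*(-18))*300 + 2*(1 + 2) = -162*300 + 2*3 = -48600 + 6 = -48594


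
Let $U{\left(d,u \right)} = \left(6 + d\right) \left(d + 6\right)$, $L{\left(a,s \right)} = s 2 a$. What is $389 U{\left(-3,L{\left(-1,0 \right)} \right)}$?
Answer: $3501$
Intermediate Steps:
$L{\left(a,s \right)} = 2 a s$ ($L{\left(a,s \right)} = 2 s a = 2 a s$)
$U{\left(d,u \right)} = \left(6 + d\right)^{2}$ ($U{\left(d,u \right)} = \left(6 + d\right) \left(6 + d\right) = \left(6 + d\right)^{2}$)
$389 U{\left(-3,L{\left(-1,0 \right)} \right)} = 389 \left(6 - 3\right)^{2} = 389 \cdot 3^{2} = 389 \cdot 9 = 3501$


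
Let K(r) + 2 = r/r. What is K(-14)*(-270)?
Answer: 270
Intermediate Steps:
K(r) = -1 (K(r) = -2 + r/r = -2 + 1 = -1)
K(-14)*(-270) = -1*(-270) = 270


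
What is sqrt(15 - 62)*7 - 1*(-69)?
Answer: 69 + 7*I*sqrt(47) ≈ 69.0 + 47.99*I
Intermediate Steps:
sqrt(15 - 62)*7 - 1*(-69) = sqrt(-47)*7 + 69 = (I*sqrt(47))*7 + 69 = 7*I*sqrt(47) + 69 = 69 + 7*I*sqrt(47)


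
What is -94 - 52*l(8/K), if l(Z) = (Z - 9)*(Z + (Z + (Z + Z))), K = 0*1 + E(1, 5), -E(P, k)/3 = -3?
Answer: 113858/81 ≈ 1405.7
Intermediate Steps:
E(P, k) = 9 (E(P, k) = -3*(-3) = 9)
K = 9 (K = 0*1 + 9 = 0 + 9 = 9)
l(Z) = 4*Z*(-9 + Z) (l(Z) = (-9 + Z)*(Z + (Z + 2*Z)) = (-9 + Z)*(Z + 3*Z) = (-9 + Z)*(4*Z) = 4*Z*(-9 + Z))
-94 - 52*l(8/K) = -94 - 208*8/9*(-9 + 8/9) = -94 - 208*8*(⅑)*(-9 + 8*(⅑)) = -94 - 208*8*(-9 + 8/9)/9 = -94 - 208*8*(-73)/(9*9) = -94 - 52*(-2336/81) = -94 + 121472/81 = 113858/81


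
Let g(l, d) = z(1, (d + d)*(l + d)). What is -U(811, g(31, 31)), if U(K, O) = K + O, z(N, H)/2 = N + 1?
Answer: -815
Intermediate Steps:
z(N, H) = 2 + 2*N (z(N, H) = 2*(N + 1) = 2*(1 + N) = 2 + 2*N)
g(l, d) = 4 (g(l, d) = 2 + 2*1 = 2 + 2 = 4)
-U(811, g(31, 31)) = -(811 + 4) = -1*815 = -815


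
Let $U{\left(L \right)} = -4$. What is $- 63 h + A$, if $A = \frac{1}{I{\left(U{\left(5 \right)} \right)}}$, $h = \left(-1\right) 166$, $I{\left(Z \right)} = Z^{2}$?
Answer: $\frac{167329}{16} \approx 10458.0$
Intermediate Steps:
$h = -166$
$A = \frac{1}{16}$ ($A = \frac{1}{\left(-4\right)^{2}} = \frac{1}{16} \approx 0.0625$)
$- 63 h + A = \left(-63\right) \left(-166\right) + \frac{1}{16} = 10458 + \frac{1}{16} = \frac{167329}{16}$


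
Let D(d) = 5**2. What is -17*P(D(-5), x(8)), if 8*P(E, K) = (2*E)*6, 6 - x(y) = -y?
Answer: -1275/2 ≈ -637.50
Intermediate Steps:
x(y) = 6 + y (x(y) = 6 - (-1)*y = 6 + y)
D(d) = 25
P(E, K) = 3*E/2 (P(E, K) = ((2*E)*6)/8 = (12*E)/8 = 3*E/2)
-17*P(D(-5), x(8)) = -51*25/2 = -17*75/2 = -1275/2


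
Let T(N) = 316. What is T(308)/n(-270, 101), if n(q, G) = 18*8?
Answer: 79/36 ≈ 2.1944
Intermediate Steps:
n(q, G) = 144
T(308)/n(-270, 101) = 316/144 = 316*(1/144) = 79/36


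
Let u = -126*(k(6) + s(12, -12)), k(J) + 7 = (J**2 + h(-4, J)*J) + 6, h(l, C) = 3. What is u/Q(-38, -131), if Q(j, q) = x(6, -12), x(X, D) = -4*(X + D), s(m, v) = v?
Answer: -861/4 ≈ -215.25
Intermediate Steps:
k(J) = -1 + J**2 + 3*J (k(J) = -7 + ((J**2 + 3*J) + 6) = -7 + (6 + J**2 + 3*J) = -1 + J**2 + 3*J)
x(X, D) = -4*D - 4*X (x(X, D) = -4*(D + X) = -4*D - 4*X)
Q(j, q) = 24 (Q(j, q) = -4*(-12) - 4*6 = 48 - 24 = 24)
u = -5166 (u = -126*((-1 + 6**2 + 3*6) - 12) = -126*((-1 + 36 + 18) - 12) = -126*(53 - 12) = -126*41 = -5166)
u/Q(-38, -131) = -5166/24 = -5166*1/24 = -861/4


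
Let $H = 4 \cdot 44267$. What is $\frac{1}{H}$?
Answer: $\frac{1}{177068} \approx 5.6475 \cdot 10^{-6}$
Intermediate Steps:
$H = 177068$
$\frac{1}{H} = \frac{1}{177068}$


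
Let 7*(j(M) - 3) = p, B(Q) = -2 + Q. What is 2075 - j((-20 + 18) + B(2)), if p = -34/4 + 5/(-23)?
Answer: 667585/322 ≈ 2073.2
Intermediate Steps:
p = -401/46 (p = -34*¼ + 5*(-1/23) = -17/2 - 5/23 = -401/46 ≈ -8.7174)
j(M) = 565/322 (j(M) = 3 + (⅐)*(-401/46) = 3 - 401/322 = 565/322)
2075 - j((-20 + 18) + B(2)) = 2075 - 1*565/322 = 2075 - 565/322 = 667585/322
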